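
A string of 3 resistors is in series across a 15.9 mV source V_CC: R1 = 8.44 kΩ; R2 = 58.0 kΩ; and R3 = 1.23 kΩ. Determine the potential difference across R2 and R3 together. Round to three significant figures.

ΣR = 8.44 + 58.0 + 1.23 = 67.67 kΩ.
R_{R2..R3} = 58.0 + 1.23 = 59.23 kΩ.
V = V_CC · R/ΣR = 15.9 × 0.8753 = 13.92 mV.

V ≈ 13.9 mV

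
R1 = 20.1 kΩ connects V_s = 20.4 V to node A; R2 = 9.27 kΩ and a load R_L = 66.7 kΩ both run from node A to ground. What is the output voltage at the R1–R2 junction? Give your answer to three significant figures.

First combine the lower leg with the load: R2 ‖ R_L = 8.139 kΩ.
Now apply the divider: V_out = 20.4 × 0.2882 = 5.880 V.

V_out ≈ 5.88 V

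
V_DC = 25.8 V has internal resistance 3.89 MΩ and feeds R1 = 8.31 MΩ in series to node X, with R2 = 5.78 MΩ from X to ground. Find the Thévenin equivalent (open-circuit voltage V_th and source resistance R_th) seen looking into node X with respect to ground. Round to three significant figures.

V_th ≈ 8.29 V, R_th ≈ 3.92 MΩ

R1' = 3.89 + 8.31 = 12.20 MΩ (source resistance + R1).
With X open, the divider is unloaded: V_th = 25.8 × 5.78/17.98 = 8.294 V.
Zeroing V_DC shorts the top of R1' to ground, so R_th = R1' ‖ R2 = 3.922 MΩ.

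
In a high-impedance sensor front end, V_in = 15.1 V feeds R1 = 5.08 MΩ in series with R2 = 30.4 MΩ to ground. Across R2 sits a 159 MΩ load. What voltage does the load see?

R2 ‖ R_L = (30.4 × 159)/(30.4 + 159) = 25.52 MΩ.
Now apply the divider: V_out = 15.1 × 0.8340 = 12.59 V.

V_out ≈ 12.6 V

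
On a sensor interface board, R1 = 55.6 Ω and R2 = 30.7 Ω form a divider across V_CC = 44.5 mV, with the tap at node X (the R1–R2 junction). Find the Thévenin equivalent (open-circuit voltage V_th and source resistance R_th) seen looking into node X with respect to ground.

Open-circuit (no load on X): V_th = V_CC · R2/(R1 + R2) = 44.5 × 30.7/(55.60 + 30.7) = 15.83 mV.
Zeroing V_CC shorts the top of R1 to ground, so R_th = R1 ‖ R2 = 19.78 Ω.

V_th ≈ 15.8 mV, R_th ≈ 19.8 Ω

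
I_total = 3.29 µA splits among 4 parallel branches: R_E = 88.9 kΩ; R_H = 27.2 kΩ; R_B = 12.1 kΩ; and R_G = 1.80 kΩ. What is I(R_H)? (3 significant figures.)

Total conductance ΣG = 1/88.9 + 1/27.2 + 1/12.1 + 1/1.80 = 0.6862 (units of 1/kΩ).
Current divider: I(R_H) = I_total · G_k/ΣG = 3.29 × (0.03676/0.6862) = 3.29 × 0.05358 = 0.1763 µA.

I ≈ 0.176 µA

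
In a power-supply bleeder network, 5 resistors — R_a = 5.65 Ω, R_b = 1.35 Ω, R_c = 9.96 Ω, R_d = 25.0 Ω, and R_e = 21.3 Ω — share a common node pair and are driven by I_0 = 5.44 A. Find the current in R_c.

I ≈ 0.494 A

Total conductance ΣG = 1/5.65 + 1/1.35 + 1/9.96 + 1/25.0 + 1/21.3 = 1.105 (units of 1/Ω).
By the current-divider rule, I = I_0 · G_k/ΣG = 5.44 × 0.09085 = 0.4942 A.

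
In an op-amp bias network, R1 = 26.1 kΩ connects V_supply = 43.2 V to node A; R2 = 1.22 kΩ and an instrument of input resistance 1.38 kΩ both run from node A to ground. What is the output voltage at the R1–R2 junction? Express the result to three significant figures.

V_out ≈ 1.05 V

R2 ‖ R_L = (1.22 × 1.38)/(1.22 + 1.38) = 0.6475 kΩ.
Now apply the divider: V_out = 43.2 × 0.02421 = 1.046 V.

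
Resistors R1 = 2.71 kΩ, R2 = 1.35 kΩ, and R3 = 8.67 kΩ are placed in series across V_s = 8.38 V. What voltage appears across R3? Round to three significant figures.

Total series resistance ΣR = 2.71 + 1.35 + 8.67 = 12.73 kΩ.
V = V_s · R/ΣR = 8.38 × 0.6811 = 5.707 V.

V ≈ 5.71 V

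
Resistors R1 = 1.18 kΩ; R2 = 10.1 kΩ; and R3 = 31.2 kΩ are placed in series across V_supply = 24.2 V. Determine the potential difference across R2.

Total series resistance ΣR = 1.18 + 10.1 + 31.2 = 42.48 kΩ.
V = V_supply · R/ΣR = 24.2 × 0.2378 = 5.754 V.

V ≈ 5.75 V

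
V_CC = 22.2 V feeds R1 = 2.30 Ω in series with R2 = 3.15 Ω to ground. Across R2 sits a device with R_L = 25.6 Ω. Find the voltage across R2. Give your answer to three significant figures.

The load sits in parallel with R2, giving an effective lower resistance R2' = R2·R_L/(R2+R_L) = 2.805 Ω.
Then V_out = V_CC · R2'/(R1 + R2') = 22.2 × 2.805/5.105 = 12.20 V.

V_out ≈ 12.2 V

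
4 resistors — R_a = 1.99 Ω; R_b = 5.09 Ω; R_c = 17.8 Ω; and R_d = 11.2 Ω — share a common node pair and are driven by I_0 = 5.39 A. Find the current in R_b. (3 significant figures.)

I ≈ 1.25 A

ΣG = 1/1.99 + 1/5.09 + 1/17.8 + 1/11.2 = 0.8444.
By the current-divider rule, I = I_0 · G_k/ΣG = 5.39 × 0.2327 = 1.254 A.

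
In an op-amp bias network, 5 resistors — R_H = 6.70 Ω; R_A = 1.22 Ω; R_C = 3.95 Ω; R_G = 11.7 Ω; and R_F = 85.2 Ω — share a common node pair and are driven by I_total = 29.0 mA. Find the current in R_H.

Total conductance ΣG = 1/6.70 + 1/1.22 + 1/3.95 + 1/11.7 + 1/85.2 = 1.319 (units of 1/Ω).
By the current-divider rule, I = I_total · G_k/ΣG = 29.0 × 0.1131 = 3.281 mA.

I ≈ 3.28 mA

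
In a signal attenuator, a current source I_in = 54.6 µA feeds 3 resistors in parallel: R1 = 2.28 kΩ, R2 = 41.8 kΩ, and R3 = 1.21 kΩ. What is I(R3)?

I ≈ 35.0 µA

Total conductance ΣG = 1/2.28 + 1/41.8 + 1/1.21 = 1.289 (units of 1/kΩ).
Current divider: I(R3) = I_in · G_k/ΣG = 54.6 × (0.8264/1.289) = 54.6 × 0.6412 = 35.01 µA.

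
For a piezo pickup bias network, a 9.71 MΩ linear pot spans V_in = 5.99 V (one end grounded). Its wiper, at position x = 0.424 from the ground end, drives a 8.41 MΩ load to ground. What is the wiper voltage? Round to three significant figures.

V_out ≈ 1.98 V

The pot divides into 5.593 MΩ above the wiper and 4.117 MΩ below.
Lower segment in parallel with the load: 4.117 ‖ 8.41 = 2.764 MΩ.
V_out = 5.99 × 2.764/(5.593 + 2.764) = 1.981 V.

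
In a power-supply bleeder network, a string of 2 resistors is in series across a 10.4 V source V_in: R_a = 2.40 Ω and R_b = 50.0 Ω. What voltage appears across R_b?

ΣR = 2.40 + 50.0 = 52.40 Ω.
By the voltage-divider rule, V = 10.4 × 50.00/52.40 = 9.924 V.

V ≈ 9.92 V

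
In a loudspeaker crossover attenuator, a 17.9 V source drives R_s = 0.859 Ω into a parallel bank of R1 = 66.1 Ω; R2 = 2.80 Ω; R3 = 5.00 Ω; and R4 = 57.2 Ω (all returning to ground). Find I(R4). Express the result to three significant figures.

Combine the parallel branches: R_p = (1/66.1 + 1/2.80 + 1/5.00 + 1/57.2)⁻¹ = 1.696 Ω.
V_A = 17.9 × 1.696/2.555 = 11.88 V.
Branch current I = V_A/R4 = 11.88/57.2 = 0.2077 A.

I ≈ 0.208 A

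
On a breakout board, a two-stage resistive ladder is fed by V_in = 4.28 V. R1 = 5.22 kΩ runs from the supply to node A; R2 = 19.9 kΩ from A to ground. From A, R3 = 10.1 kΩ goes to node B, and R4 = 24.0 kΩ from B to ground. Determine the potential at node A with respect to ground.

The second stage (R3 + R4 = 34.10 kΩ) loads node A in parallel with R2.
Effective lower resistance at A: R2 ‖ 34.10 = 12.57 kΩ.
First divider: V_A = V_in · 12.57/(5.22 + 12.57) = 3.024 V.

V_A ≈ 3.02 V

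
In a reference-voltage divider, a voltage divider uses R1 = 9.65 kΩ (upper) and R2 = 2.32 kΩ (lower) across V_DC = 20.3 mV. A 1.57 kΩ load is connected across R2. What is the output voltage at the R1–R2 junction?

R2 ‖ R_L = (2.32 × 1.57)/(2.32 + 1.57) = 0.9363 kΩ.
Now apply the divider: V_out = 20.3 × 0.08845 = 1.796 mV.
(Unloaded it would be 3.93 mV; the load pulls it down.)

V_out ≈ 1.80 mV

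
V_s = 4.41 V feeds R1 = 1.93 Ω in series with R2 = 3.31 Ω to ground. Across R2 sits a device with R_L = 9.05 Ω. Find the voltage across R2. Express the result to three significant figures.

R2 ‖ R_L = (3.31 × 9.05)/(3.31 + 9.05) = 2.424 Ω.
Then V_out = V_s · R2'/(R1 + R2') = 4.41 × 2.424/4.354 = 2.455 V.
(Unloaded it would be 2.79 V; the load pulls it down.)

V_out ≈ 2.45 V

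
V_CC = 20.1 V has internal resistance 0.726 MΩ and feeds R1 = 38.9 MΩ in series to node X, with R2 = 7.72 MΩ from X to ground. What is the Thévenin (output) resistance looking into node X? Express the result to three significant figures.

R1' = 0.726 + 38.9 = 39.63 MΩ (source resistance + R1).
With V_CC suppressed (replaced by a short), R_th = R1' ‖ R2 = (39.63 × 7.72)/(39.63 + 7.72) = 6.461 MΩ.

R_th ≈ 6.46 MΩ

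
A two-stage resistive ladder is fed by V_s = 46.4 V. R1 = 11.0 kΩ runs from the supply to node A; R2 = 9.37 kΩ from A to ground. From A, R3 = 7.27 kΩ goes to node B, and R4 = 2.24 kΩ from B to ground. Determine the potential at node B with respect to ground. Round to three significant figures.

V_B ≈ 3.28 V

The second stage (R3 + R4 = 9.510 kΩ) loads node A in parallel with R2.
Effective lower resistance at A: R2 ‖ 9.510 = 4.720 kΩ.
V_A = 46.4 × 4.720/(11.0 + 4.720) = 13.93 V.
V_B = V_A × 0.2355 = 3.281 V.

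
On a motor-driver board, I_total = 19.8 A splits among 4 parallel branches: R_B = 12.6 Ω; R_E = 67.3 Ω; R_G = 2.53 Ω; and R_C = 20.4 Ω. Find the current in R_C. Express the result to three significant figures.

Conductances: ΣG = 1/12.6 + 1/67.3 + 1/2.53 + 1/20.4 = 0.5385 (1/Ω).
By the current-divider rule, I = I_total · G_k/ΣG = 19.8 × 0.09103 = 1.802 A.

I ≈ 1.80 A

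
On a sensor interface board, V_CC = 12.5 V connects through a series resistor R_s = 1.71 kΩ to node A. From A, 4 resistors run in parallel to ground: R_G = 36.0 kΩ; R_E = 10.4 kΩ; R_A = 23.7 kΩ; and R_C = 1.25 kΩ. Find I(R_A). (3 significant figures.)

Parallel bank: R_p = 1/(1/36.0 + 1/10.4 + 1/23.7 + 1/1.25) = 1.035 kΩ.
Node voltage V_A = V_CC · R_p/(R_s + R_p) = 12.5 × 0.3771 = 4.713 V.
Branch current I = V_A/R_A = 4.713/23.7 = 0.1989 mA.
(Equivalently: I_total = 4.554 mA, then current-divider fraction G_k/ΣG = 0.04367.)

I ≈ 0.199 mA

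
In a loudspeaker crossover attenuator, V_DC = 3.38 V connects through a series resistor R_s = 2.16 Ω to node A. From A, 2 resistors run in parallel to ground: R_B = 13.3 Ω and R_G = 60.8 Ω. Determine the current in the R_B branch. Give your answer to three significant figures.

I ≈ 0.212 A

Combine the parallel branches: R_p = (1/13.3 + 1/60.8)⁻¹ = 10.91 Ω.
Node voltage V_A = V_DC · R_p/(R_s + R_p) = 3.38 × 0.8348 = 2.822 V.
Branch current I = V_A/R_B = 2.822/13.3 = 0.2121 A.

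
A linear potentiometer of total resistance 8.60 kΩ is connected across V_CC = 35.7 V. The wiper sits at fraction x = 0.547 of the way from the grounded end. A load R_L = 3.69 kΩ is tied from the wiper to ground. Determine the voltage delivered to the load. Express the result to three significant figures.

Lower segment x·R_p = 4.704 kΩ; upper segment (1−x)·R_p = 3.896 kΩ.
(x·R_p) ‖ R_L = 2.068 kΩ.
Then V_out = V_CC · 2.068/(3.896 + 2.068) = 12.38 V.
(Unloaded: V_out = x·V_CC = 19.5 V.)

V_out ≈ 12.4 V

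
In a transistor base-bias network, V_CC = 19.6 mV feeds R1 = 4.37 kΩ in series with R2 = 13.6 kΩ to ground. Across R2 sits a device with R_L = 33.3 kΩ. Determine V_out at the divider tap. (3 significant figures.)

V_out ≈ 13.5 mV

R2 ‖ R_L = (13.6 × 33.3)/(13.6 + 33.3) = 9.656 kΩ.
Now apply the divider: V_out = 19.6 × 0.6884 = 13.49 mV.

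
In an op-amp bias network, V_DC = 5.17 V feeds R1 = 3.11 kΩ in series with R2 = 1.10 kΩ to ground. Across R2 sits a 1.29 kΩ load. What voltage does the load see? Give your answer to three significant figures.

V_out ≈ 0.829 V

R2 ‖ R_L = (1.10 × 1.29)/(1.10 + 1.29) = 0.5937 kΩ.
Then V_out = V_DC · R2'/(R1 + R2') = 5.17 × 0.5937/3.704 = 0.8288 V.
(Unloaded it would be 1.35 V; the load pulls it down.)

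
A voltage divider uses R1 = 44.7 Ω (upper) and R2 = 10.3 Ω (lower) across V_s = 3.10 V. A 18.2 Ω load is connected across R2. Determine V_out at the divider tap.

V_out ≈ 0.398 V

The load sits in parallel with R2, giving an effective lower resistance R2' = R2·R_L/(R2+R_L) = 6.578 Ω.
Now apply the divider: V_out = 3.10 × 0.1283 = 0.3976 V.
(Unloaded it would be 0.581 V; the load pulls it down.)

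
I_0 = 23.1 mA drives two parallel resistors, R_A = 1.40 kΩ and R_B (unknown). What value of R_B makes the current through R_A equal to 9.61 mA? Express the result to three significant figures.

R_B ≈ 0.997 kΩ

The fraction through R_A equals R_B/(R_A+R_B).
9.61/23.1 = R_B/(R_A + R_B) → R_B = R_A · (0.4160)/(1 − 0.4160) = 1.40 × 0.7124 = 0.9973 kΩ.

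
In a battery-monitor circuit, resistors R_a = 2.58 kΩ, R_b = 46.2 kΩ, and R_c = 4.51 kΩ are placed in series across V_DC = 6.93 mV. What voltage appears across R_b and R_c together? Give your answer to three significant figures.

Total series resistance ΣR = 2.58 + 46.2 + 4.51 = 53.29 kΩ.
R_{R_b..R_c} = 46.2 + 4.51 = 50.71 kΩ.
Voltage divider: V = V_DC · (50.71 / 53.29) = 6.93 × 0.9516 = 6.594 mV.

V ≈ 6.59 mV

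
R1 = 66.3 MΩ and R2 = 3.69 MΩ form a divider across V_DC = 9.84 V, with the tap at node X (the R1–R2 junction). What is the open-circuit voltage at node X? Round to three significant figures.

V_th ≈ 0.519 V

Open-circuit (no load on X): V_th = V_DC · R2/(R1 + R2) = 9.84 × 3.69/(66.30 + 3.69) = 0.5188 V.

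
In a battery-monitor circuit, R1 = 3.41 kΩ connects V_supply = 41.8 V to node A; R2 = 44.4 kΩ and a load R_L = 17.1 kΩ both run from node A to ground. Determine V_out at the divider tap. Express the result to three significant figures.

V_out ≈ 32.8 V

First combine the lower leg with the load: R2 ‖ R_L = 12.35 kΩ.
Then V_out = V_supply · R2'/(R1 + R2') = 41.8 × 12.35/15.76 = 32.75 V.
(Unloaded it would be 38.8 V; the load pulls it down.)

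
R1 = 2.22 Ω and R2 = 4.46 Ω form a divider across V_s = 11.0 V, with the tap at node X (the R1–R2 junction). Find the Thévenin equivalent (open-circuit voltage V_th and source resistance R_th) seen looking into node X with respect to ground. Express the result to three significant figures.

Open-circuit (no load on X): V_th = V_s · R2/(R1 + R2) = 11.0 × 4.46/(2.220 + 4.46) = 7.344 V.
With V_s suppressed (replaced by a short), R_th = R1 ‖ R2 = (2.220 × 4.46)/(2.220 + 4.46) = 1.482 Ω.

V_th ≈ 7.34 V, R_th ≈ 1.48 Ω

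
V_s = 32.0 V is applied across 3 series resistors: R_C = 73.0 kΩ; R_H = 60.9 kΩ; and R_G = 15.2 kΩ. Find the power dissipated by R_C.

The common current is I = 32.0/149.1 = 0.2146 mA.
V(R_C) = I·R = 15.67 V; P = V·I = 15.67 × 0.2146 = 3.363 mW.

P ≈ 3.36 mW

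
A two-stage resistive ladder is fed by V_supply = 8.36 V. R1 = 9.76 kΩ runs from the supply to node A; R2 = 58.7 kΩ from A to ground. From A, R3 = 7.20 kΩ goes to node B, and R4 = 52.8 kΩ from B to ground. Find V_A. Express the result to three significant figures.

V_A ≈ 6.29 V

The second stage (R3 + R4 = 60.00 kΩ) loads node A in parallel with R2.
R2 ‖ (R3+R4) = 29.67 kΩ.
V_A = 8.36 × 29.67/(9.76 + 29.67) = 6.291 V.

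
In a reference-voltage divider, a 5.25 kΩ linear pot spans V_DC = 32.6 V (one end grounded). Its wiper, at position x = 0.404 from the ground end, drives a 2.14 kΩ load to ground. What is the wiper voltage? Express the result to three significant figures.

V_out ≈ 8.28 V

Split the track: R_lower = x·R_p = 2.121 kΩ, R_upper = (1−x)·R_p = 3.129 kΩ.
Lower segment in parallel with the load: 2.121 ‖ 2.14 = 1.065 kΩ.
Then V_out = V_DC · 1.065/(3.129 + 1.065) = 8.280 V.
(Unloaded: V_out = x·V_DC = 13.2 V.)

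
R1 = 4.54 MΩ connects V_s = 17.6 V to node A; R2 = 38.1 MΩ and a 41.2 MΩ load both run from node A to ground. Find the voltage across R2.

V_out ≈ 14.3 V

R2 ‖ R_L = (38.1 × 41.2)/(38.1 + 41.2) = 19.79 MΩ.
Voltage divider with the loaded lower leg: V_out = 17.6 × 19.79/(4.54 + 19.79) = 17.6 × 0.8134 = 14.32 V.
(Unloaded it would be 15.7 V; the load pulls it down.)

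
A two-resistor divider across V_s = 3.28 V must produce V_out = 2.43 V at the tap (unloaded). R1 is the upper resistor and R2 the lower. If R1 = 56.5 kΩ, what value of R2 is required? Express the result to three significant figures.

R2 ≈ 162 kΩ

V_out/V_s = R2/(R1+R2) = 0.7409.
So R2 = R1 · V_out/(V_s − V_out) = 56.5 × 2.43/(3.28 − 2.43) = 56.5 × 2.859 = 161.5 kΩ.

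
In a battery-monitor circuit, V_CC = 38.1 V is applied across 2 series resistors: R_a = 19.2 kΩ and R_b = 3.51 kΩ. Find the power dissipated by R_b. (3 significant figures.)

P ≈ 9.88 mW

ΣR = 22.71 kΩ → I = 38.1/22.71 = 1.678 mA.
V(R_b) = I·R = 5.889 V; P = V·I = 5.889 × 1.678 = 9.879 mW.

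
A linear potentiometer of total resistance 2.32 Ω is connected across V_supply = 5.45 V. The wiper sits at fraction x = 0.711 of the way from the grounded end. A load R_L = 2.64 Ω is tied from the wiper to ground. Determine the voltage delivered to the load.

The pot divides into 0.6705 Ω above the wiper and 1.650 Ω below.
R_L loads the lower segment: effective lower R = 1.015 Ω.
Then V_out = V_supply · 1.015/(0.6705 + 1.015) = 3.282 V.

V_out ≈ 3.28 V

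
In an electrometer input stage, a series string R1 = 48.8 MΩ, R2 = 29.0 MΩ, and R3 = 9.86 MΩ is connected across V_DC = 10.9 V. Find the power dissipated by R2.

P ≈ 0.448 µW

The common current is I = 10.9/87.66 = 0.1243 µA.
P(R2) = I²·R2 = (0.1243)² × 29.0 = 0.4484 µW.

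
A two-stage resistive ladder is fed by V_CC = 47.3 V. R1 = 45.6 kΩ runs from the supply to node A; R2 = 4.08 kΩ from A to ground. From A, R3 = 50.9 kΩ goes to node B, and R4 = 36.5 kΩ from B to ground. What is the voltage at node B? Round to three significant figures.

V_B ≈ 1.56 V

The second stage (R3 + R4 = 87.40 kΩ) loads node A in parallel with R2.
R2 ‖ (R3+R4) = 3.898 kΩ.
So V_A = 47.3 × 0.07875 = 3.725 V.
Then the unloaded second divider: V_B = V_A × R4/(R3+R4) = 3.725 × 0.4176 = 1.556 V.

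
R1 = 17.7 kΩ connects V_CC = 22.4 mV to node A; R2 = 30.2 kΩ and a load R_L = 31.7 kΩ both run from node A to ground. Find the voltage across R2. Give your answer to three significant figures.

V_out ≈ 10.4 mV

First combine the lower leg with the load: R2 ‖ R_L = 15.47 kΩ.
Voltage divider with the loaded lower leg: V_out = 22.4 × 15.47/(17.7 + 15.47) = 22.4 × 0.4663 = 10.45 mV.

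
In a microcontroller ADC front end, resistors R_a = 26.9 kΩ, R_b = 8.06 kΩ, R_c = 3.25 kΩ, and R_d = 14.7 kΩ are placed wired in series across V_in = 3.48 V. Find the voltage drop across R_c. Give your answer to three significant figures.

ΣR = 26.9 + 8.06 + 3.25 + 14.7 = 52.91 kΩ.
By the voltage-divider rule, V = 3.48 × 3.250/52.91 = 0.2138 V.

V ≈ 0.214 V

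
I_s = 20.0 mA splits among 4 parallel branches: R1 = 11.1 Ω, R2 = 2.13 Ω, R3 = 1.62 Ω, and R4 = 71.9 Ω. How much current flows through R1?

Total conductance ΣG = 1/11.1 + 1/2.13 + 1/1.62 + 1/71.9 = 1.191 (units of 1/Ω).
By the current-divider rule, I = I_s · G_k/ΣG = 20.0 × 0.07566 = 1.513 mA.

I ≈ 1.51 mA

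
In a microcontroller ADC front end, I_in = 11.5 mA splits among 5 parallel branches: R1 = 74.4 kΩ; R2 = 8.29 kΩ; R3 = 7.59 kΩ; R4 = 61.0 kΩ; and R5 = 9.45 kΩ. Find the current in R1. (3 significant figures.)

I ≈ 0.398 mA

Total conductance ΣG = 1/74.4 + 1/8.29 + 1/7.59 + 1/61.0 + 1/9.45 = 0.3880 (units of 1/kΩ).
By the current-divider rule, I = I_in · G_k/ΣG = 11.5 × 0.03464 = 0.3983 mA.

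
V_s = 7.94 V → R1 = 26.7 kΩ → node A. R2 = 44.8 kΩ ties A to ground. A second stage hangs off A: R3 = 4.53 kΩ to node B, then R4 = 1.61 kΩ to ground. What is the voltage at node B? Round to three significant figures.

Node A sees R2 in parallel with the series input of stage 2, R3 + R4 = 6.140 kΩ.
R2 ‖ (R3+R4) = 5.400 kΩ.
V_A = 7.94 × 5.400/(26.7 + 5.400) = 1.336 V.
Stage 2 is unloaded, so V_B = V_A · R4/(R3+R4) = 1.336 × 1.61/6.140 = 0.3502 V.

V_B ≈ 0.350 V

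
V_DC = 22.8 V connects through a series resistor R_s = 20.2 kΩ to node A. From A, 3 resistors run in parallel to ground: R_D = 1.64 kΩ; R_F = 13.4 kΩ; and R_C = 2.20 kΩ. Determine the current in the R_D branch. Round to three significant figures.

I ≈ 0.579 mA

Parallel bank: R_p = 1/(1/1.64 + 1/13.4 + 1/2.20) = 0.8780 kΩ.
V_A by voltage divider: V_A = 22.8 × 0.8780/(20.2 + 0.8780) = 0.9497 V.
I(R_D) = V_A / R_D = 0.9497/1.64 = 0.5791 mA.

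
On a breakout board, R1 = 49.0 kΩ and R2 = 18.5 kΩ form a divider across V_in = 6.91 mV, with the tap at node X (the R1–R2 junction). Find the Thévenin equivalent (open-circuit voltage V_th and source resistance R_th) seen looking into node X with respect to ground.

With X open, the divider is unloaded: V_th = 6.91 × 18.5/67.50 = 1.894 mV.
With V_in suppressed (replaced by a short), R_th = R1 ‖ R2 = (49.00 × 18.5)/(49.00 + 18.5) = 13.43 kΩ.

V_th ≈ 1.89 mV, R_th ≈ 13.4 kΩ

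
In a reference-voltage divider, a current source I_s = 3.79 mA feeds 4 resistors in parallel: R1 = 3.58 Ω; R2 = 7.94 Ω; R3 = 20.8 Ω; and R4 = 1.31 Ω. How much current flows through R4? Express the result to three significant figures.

I ≈ 2.38 mA

Conductances: ΣG = 1/3.58 + 1/7.94 + 1/20.8 + 1/1.31 = 1.217 (1/Ω).
Current divider: I(R4) = I_s · G_k/ΣG = 3.79 × (0.7634/1.217) = 3.79 × 0.6274 = 2.378 mA.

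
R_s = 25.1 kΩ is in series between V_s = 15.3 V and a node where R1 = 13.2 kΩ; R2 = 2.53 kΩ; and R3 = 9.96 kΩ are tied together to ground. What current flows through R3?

I ≈ 0.100 mA

Combine the parallel branches: R_p = (1/13.2 + 1/2.53 + 1/9.96)⁻¹ = 1.750 kΩ.
V_A = 15.3 × 1.750/26.85 = 0.9972 V.
I(R3) = V_A / R3 = 0.9972/9.96 = 0.1001 mA.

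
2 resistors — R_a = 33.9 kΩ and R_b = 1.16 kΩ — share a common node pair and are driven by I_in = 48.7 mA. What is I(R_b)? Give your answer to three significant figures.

I ≈ 47.1 mA

Two-branch current divider: I_k = I_in · R_other/(R_1 + R_2).
I(R_b) = 48.7 × 33.9/(33.9 + 1.16) = 48.7 × 0.9669 = 47.09 mA.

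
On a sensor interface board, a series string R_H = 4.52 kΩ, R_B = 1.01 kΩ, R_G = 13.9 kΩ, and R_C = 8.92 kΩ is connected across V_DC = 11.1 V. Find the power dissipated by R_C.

The common current is I = 11.1/28.35 = 0.3915 mA.
P(R_C) = I²·R_C = (0.3915)² × 8.92 = 1.367 mW.

P ≈ 1.37 mW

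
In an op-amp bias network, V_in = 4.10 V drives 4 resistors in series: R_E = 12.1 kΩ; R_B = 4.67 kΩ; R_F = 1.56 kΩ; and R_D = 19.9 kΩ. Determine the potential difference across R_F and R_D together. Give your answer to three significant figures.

V ≈ 2.30 V

Total series resistance ΣR = 12.1 + 4.67 + 1.56 + 19.9 = 38.23 kΩ.
R_{R_F..R_D} = 1.56 + 19.9 = 21.46 kΩ.
Voltage divider: V = V_in · (21.46 / 38.23) = 4.10 × 0.5613 = 2.301 V.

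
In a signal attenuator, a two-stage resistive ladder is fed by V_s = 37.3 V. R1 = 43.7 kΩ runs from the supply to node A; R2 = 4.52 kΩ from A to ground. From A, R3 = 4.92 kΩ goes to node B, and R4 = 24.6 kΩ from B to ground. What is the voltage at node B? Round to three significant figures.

Looking into the second stage from A: R3 + R4 = 29.52 kΩ appears in parallel with R2.
Effective lower resistance at A: R2 ‖ 29.52 = 3.920 kΩ.
V_A = 37.3 × 3.920/(43.7 + 3.920) = 3.070 V.
Then the unloaded second divider: V_B = V_A × R4/(R3+R4) = 3.070 × 0.8333 = 2.559 V.

V_B ≈ 2.56 V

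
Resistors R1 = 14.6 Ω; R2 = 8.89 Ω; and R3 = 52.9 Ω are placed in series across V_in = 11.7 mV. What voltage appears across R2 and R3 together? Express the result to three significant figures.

Total series resistance ΣR = 14.6 + 8.89 + 52.9 = 76.39 Ω.
R_{R2..R3} = 8.89 + 52.9 = 61.79 Ω.
V = V_in · R/ΣR = 11.7 × 0.8089 = 9.464 mV.

V ≈ 9.46 mV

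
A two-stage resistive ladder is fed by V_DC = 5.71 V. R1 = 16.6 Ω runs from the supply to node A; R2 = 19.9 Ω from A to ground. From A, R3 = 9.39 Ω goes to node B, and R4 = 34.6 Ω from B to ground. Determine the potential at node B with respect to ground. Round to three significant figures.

V_B ≈ 2.03 V

Looking into the second stage from A: R3 + R4 = 43.99 Ω appears in parallel with R2.
R2 ‖ (R3+R4) = 13.70 Ω.
So V_A = 5.71 × 0.4522 = 2.582 V.
V_B = V_A × 0.7865 = 2.031 V.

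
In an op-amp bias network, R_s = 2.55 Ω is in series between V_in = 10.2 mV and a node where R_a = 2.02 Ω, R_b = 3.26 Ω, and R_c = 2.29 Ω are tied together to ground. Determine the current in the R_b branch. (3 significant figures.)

Parallel bank: R_p = 1/(1/2.02 + 1/3.26 + 1/2.29) = 0.8074 Ω.
V_A by voltage divider: V_A = 10.2 × 0.8074/(2.55 + 0.8074) = 2.453 mV.
I(R_b) = V_A / R_b = 2.453/3.26 = 0.7525 mA.

I ≈ 0.752 mA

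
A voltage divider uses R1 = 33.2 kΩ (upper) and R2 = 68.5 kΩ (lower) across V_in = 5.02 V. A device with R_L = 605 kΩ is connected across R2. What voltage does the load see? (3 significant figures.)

First combine the lower leg with the load: R2 ‖ R_L = 61.53 kΩ.
Now apply the divider: V_out = 5.02 × 0.6495 = 3.261 V.

V_out ≈ 3.26 V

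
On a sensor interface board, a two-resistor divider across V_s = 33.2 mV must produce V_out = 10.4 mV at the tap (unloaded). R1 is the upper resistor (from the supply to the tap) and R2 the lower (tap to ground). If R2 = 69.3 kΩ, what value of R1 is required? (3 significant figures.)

V_out/V_s = R2/(R1+R2) = 0.3133.
Rearranging, R1 = R2·(1−k)/k = 69.3 × 2.192 = 151.9 kΩ.

R1 ≈ 152 kΩ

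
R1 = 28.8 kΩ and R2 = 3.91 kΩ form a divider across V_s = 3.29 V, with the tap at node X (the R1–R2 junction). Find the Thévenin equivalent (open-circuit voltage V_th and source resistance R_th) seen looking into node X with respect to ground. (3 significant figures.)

With X open, the divider is unloaded: V_th = 3.29 × 3.91/32.71 = 0.3933 V.
Looking into X with the source shorted: R_th = R1·R2/(R1+R2) = 28.80 × 3.91/32.71 = 3.443 kΩ.

V_th ≈ 0.393 V, R_th ≈ 3.44 kΩ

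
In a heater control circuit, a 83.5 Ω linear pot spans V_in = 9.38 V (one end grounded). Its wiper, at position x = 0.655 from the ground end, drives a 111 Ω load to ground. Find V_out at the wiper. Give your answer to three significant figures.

The pot divides into 28.81 Ω above the wiper and 54.69 Ω below.
(x·R_p) ‖ R_L = 36.64 Ω.
Loaded-divider output: V_out = 9.38 × 0.5598 = 5.251 V.

V_out ≈ 5.25 V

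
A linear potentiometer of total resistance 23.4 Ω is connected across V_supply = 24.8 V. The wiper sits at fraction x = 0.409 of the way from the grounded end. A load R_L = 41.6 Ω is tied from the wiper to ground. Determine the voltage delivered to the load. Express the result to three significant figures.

The pot divides into 13.83 Ω above the wiper and 9.571 Ω below.
(x·R_p) ‖ R_L = 7.781 Ω.
V_out = 24.8 × 7.781/(13.83 + 7.781) = 8.929 V.
(Unloaded: V_out = x·V_supply = 10.1 V.)

V_out ≈ 8.93 V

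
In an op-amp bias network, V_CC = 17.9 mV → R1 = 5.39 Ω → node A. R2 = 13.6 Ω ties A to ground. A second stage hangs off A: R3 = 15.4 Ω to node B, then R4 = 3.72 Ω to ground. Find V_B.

V_B ≈ 2.08 mV

Node A sees R2 in parallel with the series input of stage 2, R3 + R4 = 19.12 Ω.
Effective lower resistance at A: R2 ‖ 19.12 = 7.947 Ω.
V_A = 17.9 × 7.947/(5.39 + 7.947) = 10.67 mV.
Stage 2 is unloaded, so V_B = V_A · R4/(R3+R4) = 10.67 × 3.72/19.12 = 2.075 mV.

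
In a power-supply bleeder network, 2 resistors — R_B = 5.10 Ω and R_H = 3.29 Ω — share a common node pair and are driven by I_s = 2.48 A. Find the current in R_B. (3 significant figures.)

I ≈ 0.972 A

For two parallel branches, I_k = I_s · (other R)/(sum of R).
I(R_B) = 2.48 × 3.29/(5.10 + 3.29) = 2.48 × 0.3921 = 0.9725 A.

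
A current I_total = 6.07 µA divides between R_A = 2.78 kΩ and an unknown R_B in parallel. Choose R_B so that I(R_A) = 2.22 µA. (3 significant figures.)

R_B ≈ 1.60 kΩ

The fraction through R_A equals R_B/(R_A+R_B).
2.22/6.07 = R_B/(R_A + R_B) → R_B = R_A · (0.3657)/(1 − 0.3657) = 2.78 × 0.5766 = 1.603 kΩ.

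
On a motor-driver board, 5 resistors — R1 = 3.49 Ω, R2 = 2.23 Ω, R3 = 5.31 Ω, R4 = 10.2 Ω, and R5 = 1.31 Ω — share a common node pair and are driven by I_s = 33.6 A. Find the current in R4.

Total conductance ΣG = 1/3.49 + 1/2.23 + 1/5.31 + 1/10.2 + 1/1.31 = 1.785 (units of 1/Ω).
By the current-divider rule, I = I_s · G_k/ΣG = 33.6 × 0.05493 = 1.846 A.

I ≈ 1.85 A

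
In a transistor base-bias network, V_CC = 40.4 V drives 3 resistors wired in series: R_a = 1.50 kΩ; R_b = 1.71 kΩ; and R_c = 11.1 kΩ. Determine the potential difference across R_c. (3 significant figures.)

Series total: ΣR = 1.50 + 1.71 + 11.1 = 14.31 kΩ.
By the voltage-divider rule, V = 40.4 × 11.10/14.31 = 31.34 V.

V ≈ 31.3 V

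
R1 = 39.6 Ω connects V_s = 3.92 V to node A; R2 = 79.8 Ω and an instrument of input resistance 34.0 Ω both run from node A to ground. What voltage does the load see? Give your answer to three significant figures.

The load sits in parallel with R2, giving an effective lower resistance R2' = R2·R_L/(R2+R_L) = 23.84 Ω.
Voltage divider with the loaded lower leg: V_out = 3.92 × 23.84/(39.6 + 23.84) = 3.92 × 0.3758 = 1.473 V.

V_out ≈ 1.47 V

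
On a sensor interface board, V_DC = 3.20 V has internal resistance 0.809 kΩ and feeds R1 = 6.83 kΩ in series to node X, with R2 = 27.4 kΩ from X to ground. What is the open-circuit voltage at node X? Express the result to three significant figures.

R1' = 0.809 + 6.83 = 7.639 kΩ (source resistance + R1).
V_th is the unloaded tap voltage: V_DC · R2/(R1'+R2) = 3.20 × 0.7820 = 2.502 V.

V_th ≈ 2.50 V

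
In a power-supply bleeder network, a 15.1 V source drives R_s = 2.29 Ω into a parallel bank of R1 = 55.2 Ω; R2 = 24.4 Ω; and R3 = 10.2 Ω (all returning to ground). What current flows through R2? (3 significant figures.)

I ≈ 0.455 A

Parallel bank: R_p = 1/(1/55.2 + 1/24.4 + 1/10.2) = 6.364 Ω.
Node voltage V_A = V_in · R_p/(R_s + R_p) = 15.1 × 0.7354 = 11.10 V.
Branch current I = V_A/R2 = 11.10/24.4 = 0.4551 A.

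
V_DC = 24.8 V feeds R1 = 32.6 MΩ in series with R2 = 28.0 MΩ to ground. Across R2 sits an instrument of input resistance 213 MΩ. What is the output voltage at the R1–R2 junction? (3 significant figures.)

First combine the lower leg with the load: R2 ‖ R_L = 24.75 MΩ.
Voltage divider with the loaded lower leg: V_out = 24.8 × 24.75/(32.6 + 24.75) = 24.8 × 0.4315 = 10.70 V.
(Unloaded it would be 11.5 V; the load pulls it down.)

V_out ≈ 10.7 V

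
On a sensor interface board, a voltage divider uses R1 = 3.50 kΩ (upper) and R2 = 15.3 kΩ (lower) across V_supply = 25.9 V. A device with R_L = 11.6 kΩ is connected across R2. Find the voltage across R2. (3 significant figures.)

V_out ≈ 16.9 V

R2 ‖ R_L = (15.3 × 11.6)/(15.3 + 11.6) = 6.598 kΩ.
Now apply the divider: V_out = 25.9 × 0.6534 = 16.92 V.
(Unloaded it would be 21.1 V; the load pulls it down.)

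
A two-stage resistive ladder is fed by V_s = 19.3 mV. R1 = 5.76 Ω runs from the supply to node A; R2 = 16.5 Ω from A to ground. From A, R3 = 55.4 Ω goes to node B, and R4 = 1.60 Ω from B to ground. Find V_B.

V_B ≈ 0.374 mV

Looking into the second stage from A: R3 + R4 = 57.00 Ω appears in parallel with R2.
R2 ‖ (R3+R4) = 12.80 Ω.
So V_A = 19.3 × 0.6896 = 13.31 mV.
Stage 2 is unloaded, so V_B = V_A · R4/(R3+R4) = 13.31 × 1.60/57.00 = 0.3736 mV.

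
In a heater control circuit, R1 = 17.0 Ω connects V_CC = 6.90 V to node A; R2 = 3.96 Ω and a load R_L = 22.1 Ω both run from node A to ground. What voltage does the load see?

V_out ≈ 1.14 V

R2 ‖ R_L = (3.96 × 22.1)/(3.96 + 22.1) = 3.358 Ω.
Voltage divider with the loaded lower leg: V_out = 6.90 × 3.358/(17.0 + 3.358) = 6.90 × 0.1650 = 1.138 V.
(Unloaded it would be 1.30 V; the load pulls it down.)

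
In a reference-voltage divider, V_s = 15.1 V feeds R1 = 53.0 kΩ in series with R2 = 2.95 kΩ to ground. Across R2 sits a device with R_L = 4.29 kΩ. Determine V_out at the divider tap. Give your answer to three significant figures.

V_out ≈ 0.482 V

First combine the lower leg with the load: R2 ‖ R_L = 1.748 kΩ.
Voltage divider with the loaded lower leg: V_out = 15.1 × 1.748/(53.0 + 1.748) = 15.1 × 0.03193 = 0.4821 V.
(Unloaded it would be 0.796 V; the load pulls it down.)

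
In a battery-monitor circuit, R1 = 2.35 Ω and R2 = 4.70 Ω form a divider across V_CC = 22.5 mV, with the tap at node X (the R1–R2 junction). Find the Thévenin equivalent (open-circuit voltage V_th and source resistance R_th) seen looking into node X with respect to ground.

Open-circuit (no load on X): V_th = V_CC · R2/(R1 + R2) = 22.5 × 4.70/(2.350 + 4.70) = 15.00 mV.
With V_CC suppressed (replaced by a short), R_th = R1 ‖ R2 = (2.350 × 4.70)/(2.350 + 4.70) = 1.567 Ω.

V_th ≈ 15.0 mV, R_th ≈ 1.57 Ω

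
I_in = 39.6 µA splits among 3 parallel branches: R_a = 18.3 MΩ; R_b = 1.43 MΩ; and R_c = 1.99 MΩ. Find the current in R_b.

Conductances: ΣG = 1/18.3 + 1/1.43 + 1/1.99 = 1.256 (1/MΩ).
R_b takes the fraction G_k/ΣG = 0.6993/1.256 = 0.5566, so I = 39.6 × 0.5566 = 22.04 µA.

I ≈ 22.0 µA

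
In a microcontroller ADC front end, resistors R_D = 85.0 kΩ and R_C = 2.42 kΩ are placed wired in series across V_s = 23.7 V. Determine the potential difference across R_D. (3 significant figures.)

ΣR = 85.0 + 2.42 = 87.42 kΩ.
Voltage divider: V = V_s · (85.00 / 87.42) = 23.7 × 0.9723 = 23.04 V.

V ≈ 23.0 V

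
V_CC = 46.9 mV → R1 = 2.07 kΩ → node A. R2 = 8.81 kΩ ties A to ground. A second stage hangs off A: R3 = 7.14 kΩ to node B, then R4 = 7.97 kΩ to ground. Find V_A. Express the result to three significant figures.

V_A ≈ 34.2 mV

The second stage (R3 + R4 = 15.11 kΩ) loads node A in parallel with R2.
R2 ‖ (R3+R4) = 5.565 kΩ.
V_A = 46.9 × 5.565/(2.07 + 5.565) = 34.18 mV.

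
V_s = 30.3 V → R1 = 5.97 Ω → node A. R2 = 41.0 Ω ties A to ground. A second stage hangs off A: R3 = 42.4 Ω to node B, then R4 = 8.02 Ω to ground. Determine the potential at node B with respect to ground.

Node A sees R2 in parallel with the series input of stage 2, R3 + R4 = 50.42 Ω.
R2 ‖ (R3+R4) = 22.61 Ω.
So V_A = 30.3 × 0.7911 = 23.97 V.
V_B = V_A × 0.1591 = 3.813 V.

V_B ≈ 3.81 V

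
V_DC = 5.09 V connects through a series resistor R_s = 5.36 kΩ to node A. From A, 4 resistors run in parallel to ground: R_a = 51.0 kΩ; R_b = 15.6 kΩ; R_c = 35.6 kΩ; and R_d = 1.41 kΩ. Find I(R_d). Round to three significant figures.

I ≈ 0.668 mA

Equivalent of the parallel group: R_p = 1.218 kΩ.
Node voltage V_A = V_DC · R_p/(R_s + R_p) = 5.09 × 0.1852 = 0.9425 V.
Branch current I = V_A/R_d = 0.9425/1.41 = 0.6684 mA.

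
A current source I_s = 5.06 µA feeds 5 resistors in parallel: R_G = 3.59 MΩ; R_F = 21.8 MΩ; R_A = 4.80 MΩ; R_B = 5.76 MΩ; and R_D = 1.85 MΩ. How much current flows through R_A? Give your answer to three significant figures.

Conductances: ΣG = 1/3.59 + 1/21.8 + 1/4.80 + 1/5.76 + 1/1.85 = 1.247 (1/MΩ).
Current divider: I(R_A) = I_s · G_k/ΣG = 5.06 × (0.2083/1.247) = 5.06 × 0.1671 = 0.8454 µA.

I ≈ 0.845 µA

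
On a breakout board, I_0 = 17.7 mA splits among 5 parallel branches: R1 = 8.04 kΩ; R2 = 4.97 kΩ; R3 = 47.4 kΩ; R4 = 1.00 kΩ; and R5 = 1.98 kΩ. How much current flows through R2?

Conductances: ΣG = 1/8.04 + 1/4.97 + 1/47.4 + 1/1.00 + 1/1.98 = 1.852 (1/kΩ).
By the current-divider rule, I = I_0 · G_k/ΣG = 17.7 × 0.1087 = 1.923 mA.

I ≈ 1.92 mA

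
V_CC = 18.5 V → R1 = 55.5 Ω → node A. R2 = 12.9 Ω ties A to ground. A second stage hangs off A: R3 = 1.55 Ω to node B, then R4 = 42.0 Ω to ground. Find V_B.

Looking into the second stage from A: R3 + R4 = 43.55 Ω appears in parallel with R2.
Effective lower resistance at A: R2 ‖ 43.55 = 9.952 Ω.
V_A = 18.5 × 9.952/(55.5 + 9.952) = 2.813 V.
Stage 2 is unloaded, so V_B = V_A · R4/(R3+R4) = 2.813 × 42.0/43.55 = 2.713 V.

V_B ≈ 2.71 V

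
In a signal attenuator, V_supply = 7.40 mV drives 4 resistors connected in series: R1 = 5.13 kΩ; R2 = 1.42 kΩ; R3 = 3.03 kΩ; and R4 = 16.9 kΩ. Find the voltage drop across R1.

V ≈ 1.43 mV

Total series resistance ΣR = 5.13 + 1.42 + 3.03 + 16.9 = 26.48 kΩ.
V = V_supply · R/ΣR = 7.40 × 0.1937 = 1.434 mV.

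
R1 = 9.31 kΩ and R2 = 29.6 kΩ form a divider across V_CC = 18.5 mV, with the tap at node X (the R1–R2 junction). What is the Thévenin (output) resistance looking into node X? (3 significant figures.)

Zeroing V_CC shorts the top of R1 to ground, so R_th = R1 ‖ R2 = 7.082 kΩ.

R_th ≈ 7.08 kΩ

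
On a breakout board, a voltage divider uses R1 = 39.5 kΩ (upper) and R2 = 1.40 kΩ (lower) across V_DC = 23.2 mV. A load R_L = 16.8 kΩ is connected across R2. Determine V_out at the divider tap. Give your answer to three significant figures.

The load sits in parallel with R2, giving an effective lower resistance R2' = R2·R_L/(R2+R_L) = 1.292 kΩ.
Then V_out = V_DC · R2'/(R1 + R2') = 23.2 × 1.292/40.79 = 0.7350 mV.

V_out ≈ 0.735 mV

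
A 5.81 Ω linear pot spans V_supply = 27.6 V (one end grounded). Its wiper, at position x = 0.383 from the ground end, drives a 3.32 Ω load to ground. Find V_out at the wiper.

The pot divides into 3.585 Ω above the wiper and 2.225 Ω below.
R_L loads the lower segment: effective lower R = 1.332 Ω.
Then V_out = V_supply · 1.332/(3.585 + 1.332) = 7.478 V.
(Unloaded: V_out = x·V_supply = 10.6 V.)

V_out ≈ 7.48 V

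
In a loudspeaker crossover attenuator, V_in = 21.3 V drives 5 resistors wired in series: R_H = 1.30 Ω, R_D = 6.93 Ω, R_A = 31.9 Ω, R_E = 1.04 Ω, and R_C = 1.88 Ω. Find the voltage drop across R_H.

ΣR = 1.30 + 6.93 + 31.9 + 1.04 + 1.88 = 43.05 Ω.
By the voltage-divider rule, V = 21.3 × 1.300/43.05 = 0.6432 V.

V ≈ 0.643 V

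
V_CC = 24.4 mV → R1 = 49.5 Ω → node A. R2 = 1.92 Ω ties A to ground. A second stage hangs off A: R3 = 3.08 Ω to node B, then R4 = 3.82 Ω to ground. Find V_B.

The second stage (R3 + R4 = 6.900 Ω) loads node A in parallel with R2.
R2 ‖ (R3+R4) = 1.502 Ω.
V_A = 24.4 × 1.502/(49.5 + 1.502) = 0.7186 mV.
V_B = V_A × 0.5536 = 0.3978 mV.

V_B ≈ 0.398 mV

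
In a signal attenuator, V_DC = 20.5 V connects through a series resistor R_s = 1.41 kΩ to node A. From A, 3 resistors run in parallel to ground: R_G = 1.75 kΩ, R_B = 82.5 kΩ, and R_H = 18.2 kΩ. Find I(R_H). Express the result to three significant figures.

Combine the parallel branches: R_p = (1/1.75 + 1/82.5 + 1/18.2)⁻¹ = 1.566 kΩ.
V_A by voltage divider: V_A = 20.5 × 1.566/(1.41 + 1.566) = 10.79 V.
Branch current I = V_A/R_H = 10.79/18.2 = 0.5927 mA.

I ≈ 0.593 mA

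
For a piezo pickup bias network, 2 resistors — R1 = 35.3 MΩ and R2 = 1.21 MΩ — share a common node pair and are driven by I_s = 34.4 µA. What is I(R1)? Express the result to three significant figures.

For two parallel branches, I_k = I_s · (other R)/(sum of R).
So I = 34.4 × 1.21/36.51 = 1.140 µA.

I ≈ 1.14 µA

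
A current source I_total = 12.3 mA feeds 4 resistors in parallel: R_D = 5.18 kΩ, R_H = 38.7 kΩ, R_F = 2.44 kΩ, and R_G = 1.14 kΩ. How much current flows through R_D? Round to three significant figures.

I ≈ 1.58 mA

Total conductance ΣG = 1/5.18 + 1/38.7 + 1/2.44 + 1/1.14 = 1.506 (units of 1/kΩ).
Current divider: I(R_D) = I_total · G_k/ΣG = 12.3 × (0.1931/1.506) = 12.3 × 0.1282 = 1.577 mA.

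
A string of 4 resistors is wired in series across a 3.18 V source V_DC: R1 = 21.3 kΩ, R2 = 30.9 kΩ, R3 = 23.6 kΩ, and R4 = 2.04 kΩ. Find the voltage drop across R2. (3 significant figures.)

V ≈ 1.26 V

Total series resistance ΣR = 21.3 + 30.9 + 23.6 + 2.04 = 77.84 kΩ.
By the voltage-divider rule, V = 3.18 × 30.90/77.84 = 1.262 V.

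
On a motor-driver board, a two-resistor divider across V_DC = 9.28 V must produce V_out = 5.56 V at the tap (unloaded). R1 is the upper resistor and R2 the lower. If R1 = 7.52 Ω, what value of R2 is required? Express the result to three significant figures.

The divider ratio is R2/(R1+R2) = 5.56/9.28 = 0.5991.
So R2 = R1 · V_out/(V_DC − V_out) = 7.52 × 5.56/(9.28 − 5.56) = 7.52 × 1.495 = 11.24 Ω.

R2 ≈ 11.2 Ω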